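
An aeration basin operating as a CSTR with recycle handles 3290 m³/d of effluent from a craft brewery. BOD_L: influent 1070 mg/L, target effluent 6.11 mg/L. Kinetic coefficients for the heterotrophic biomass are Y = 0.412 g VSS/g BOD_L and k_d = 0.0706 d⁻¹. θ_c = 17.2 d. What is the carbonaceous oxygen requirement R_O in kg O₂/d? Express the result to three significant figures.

The observed yield is Y_obs = Y/(1 + k_d·θ_c) = 0.412 / (1 + 0.0706 × 17.2) = 0.412 / 2.214 = 0.1861 g VSS per g BOD_L removed.
ΔS = 1070 − 6.11 = 1064 mg/L, so the substrate removal rate is 3290 × 1064/1000 = 3500 kg BOD_L/d.
Net sludge production P_X = 0.1861 × 3500 = 651.3 kg VSS/d.
R_O = Q·(S₀ − S) − 1.42·P_X = 3500 − 1.42 × 651.3 = 2575 kg O₂/d.

R_O ≈ 2580 kg O₂/d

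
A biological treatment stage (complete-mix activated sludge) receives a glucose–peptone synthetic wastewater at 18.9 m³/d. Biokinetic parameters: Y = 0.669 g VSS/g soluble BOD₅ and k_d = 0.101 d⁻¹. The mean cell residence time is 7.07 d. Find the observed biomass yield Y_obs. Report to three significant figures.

Y_obs ≈ 0.390 g VSS/g soluble BOD₅

The observed yield is Y_obs = Y/(1 + k_d·θ_c) = 0.669 / (1 + 0.101 × 7.07) = 0.669 / 1.714 = 0.3903 g VSS per g soluble BOD₅ removed.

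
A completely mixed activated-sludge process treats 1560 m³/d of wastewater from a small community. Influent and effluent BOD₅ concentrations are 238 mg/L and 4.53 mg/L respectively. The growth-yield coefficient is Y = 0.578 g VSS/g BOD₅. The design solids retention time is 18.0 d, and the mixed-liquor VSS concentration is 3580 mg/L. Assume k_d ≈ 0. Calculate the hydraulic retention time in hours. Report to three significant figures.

V·X = Y·Q·ΔS·θ_c gives V = 0.578 × 1560 × (238 − 4.53) × 18.0 / 3580 = 1058 m³.
τ = V/Q = 1058/1560 = 0.6785 d, or 16.28 h.

τ ≈ 16.3 h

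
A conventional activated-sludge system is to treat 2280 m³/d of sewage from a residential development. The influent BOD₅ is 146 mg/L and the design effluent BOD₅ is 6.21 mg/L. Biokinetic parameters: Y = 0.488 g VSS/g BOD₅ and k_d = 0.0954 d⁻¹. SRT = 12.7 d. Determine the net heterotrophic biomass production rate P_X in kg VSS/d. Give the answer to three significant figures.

Correct the yield for decay: Y_obs = Y/(1 + k_d θ_c) = 0.488 / (1 + 0.0954 × 12.7) = 0.488 / 2.212 = 0.2207.
Mass of BOD₅ removed per day: Q(S₀ − S) = 2280 × 139.8 g/m³ = 318.7 kg/d.
Biomass produced: P_X = Y_obs·Q·ΔS = 0.2207 × 318.7 ≈ 70.33 kg VSS/d.

P_X ≈ 70.3 kg VSS/d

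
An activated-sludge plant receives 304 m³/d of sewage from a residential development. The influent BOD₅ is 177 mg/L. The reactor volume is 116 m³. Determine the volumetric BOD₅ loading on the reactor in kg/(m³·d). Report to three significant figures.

L_v ≈ 0.464 kg BOD₅/(m³·d)

Applied BOD₅ load per unit volume = Q·S₀/V = (304 × 177/1000)/116.0 = 0.4639 kg BOD₅·m⁻³·d⁻¹.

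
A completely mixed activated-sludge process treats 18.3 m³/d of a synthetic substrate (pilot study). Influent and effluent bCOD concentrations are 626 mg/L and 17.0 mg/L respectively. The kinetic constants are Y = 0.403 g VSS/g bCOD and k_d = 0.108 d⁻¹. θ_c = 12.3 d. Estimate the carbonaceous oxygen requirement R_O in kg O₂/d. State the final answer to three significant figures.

R_O ≈ 8.41 kg O₂/d

Observed yield with endogenous decay: Y_obs = Y / (1 + k_d·θ_c) = 0.403 / (1 + 0.108 × 12.3) = 0.403 / 2.328 = 0.1731 g VSS/g bCOD.
Q·(S₀ − S) = 18.3 × (626 − 17.0) × 10⁻³ = 11.14 kg/d removed.
Net sludge production P_X = 0.1731 × 11.14 = 1.929 kg VSS/d.
R_O = Q·(S₀ − S) − 1.42·P_X = 11.14 − 1.42 × 1.929 = 8.406 kg O₂/d.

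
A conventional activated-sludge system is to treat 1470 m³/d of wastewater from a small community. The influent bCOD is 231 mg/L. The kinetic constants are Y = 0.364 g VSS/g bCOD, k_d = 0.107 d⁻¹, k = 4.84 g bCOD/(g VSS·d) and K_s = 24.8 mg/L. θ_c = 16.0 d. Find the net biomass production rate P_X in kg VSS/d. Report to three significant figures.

From the Monod/SRT balance for a CMAS, S = K_s·(1+k_d θ_c)/[θ_c·(Y k − k_d) − 1] = 24.8 × (1 + 0.107 × 16.0) / [16.0 × (0.364 × 4.84 − 0.107) − 1] = 67.26 / 25.48 = 2.640 mg/L.
Observed yield with endogenous decay: Y_obs = Y / (1 + k_d·θ_c) = 0.364 / (1 + 0.107 × 16.0) = 0.364 / 2.712 = 0.1342 g VSS/g bCOD.
Mass of bCOD removed per day: Q(S₀ − S) = 1470 × 228.4 g/m³ = 335.7 kg/d.
So the net sludge growth is P_X = 0.1342 × 335.7 = 45.06 kg VSS/d.

P_X ≈ 45.1 kg VSS/d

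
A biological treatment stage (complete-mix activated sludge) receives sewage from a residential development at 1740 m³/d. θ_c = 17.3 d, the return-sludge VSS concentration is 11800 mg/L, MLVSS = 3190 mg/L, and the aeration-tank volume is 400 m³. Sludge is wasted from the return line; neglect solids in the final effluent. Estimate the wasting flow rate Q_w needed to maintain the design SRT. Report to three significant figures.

Q_w ≈ 6.25 m³/d

θ_c = V·X/(Q_w·X_r) when wasting from the recycle, so Q_w = V·X/(θ_c·X_r) = 400.0 × 3190 / (17.3 × 11800) = 6.251 m³/d.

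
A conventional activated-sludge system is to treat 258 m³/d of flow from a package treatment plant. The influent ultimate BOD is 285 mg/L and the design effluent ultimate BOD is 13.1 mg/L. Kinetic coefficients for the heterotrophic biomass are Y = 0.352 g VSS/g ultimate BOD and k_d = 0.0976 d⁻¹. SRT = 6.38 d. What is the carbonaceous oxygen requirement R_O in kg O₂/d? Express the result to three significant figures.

R_O ≈ 48.5 kg O₂/d

Correct the yield for decay: Y_obs = Y/(1 + k_d θ_c) = 0.352 / (1 + 0.0976 × 6.38) = 0.352 / 1.623 = 0.2169.
Substrate removed = Q·(S₀ − S) = 258 m³/d × (285 − 13.1) g/m³ = 7.02×10^4 g/d = 70.15 kg/d.
P_X = Y_obs·Q·(S₀ − S) = 0.2169 × 70.15 = 15.22 kg VSS/d.
Carbonaceous O₂ demand = substrate oxidised − cell-mass equivalent = 70.15 − 1.42 × 15.22 = 48.54 kg O₂/d.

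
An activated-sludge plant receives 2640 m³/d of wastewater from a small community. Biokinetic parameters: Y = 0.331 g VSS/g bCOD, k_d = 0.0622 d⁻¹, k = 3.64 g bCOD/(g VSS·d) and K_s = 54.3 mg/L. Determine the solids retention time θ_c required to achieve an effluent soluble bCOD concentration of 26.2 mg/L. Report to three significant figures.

From 1/θ_c = Y·k·S/(K_s + S) − k_d: Y·k·S/(K_s+S) = 0.331 × 3.64 × 26.2 / (54.3 + 26.2) = 0.3921 d⁻¹.
θ_c = 1/(μ − k_d) = 1/(0.3921 − 0.0622) = 1/0.3299 = 3.031 d.

θ_c ≈ 3.03 d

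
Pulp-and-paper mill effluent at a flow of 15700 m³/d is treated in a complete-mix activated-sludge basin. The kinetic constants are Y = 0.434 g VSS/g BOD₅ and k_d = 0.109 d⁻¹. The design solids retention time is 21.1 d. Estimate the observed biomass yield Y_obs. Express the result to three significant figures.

Y_obs ≈ 0.132 g VSS/g BOD₅

The observed yield is Y_obs = Y/(1 + k_d·θ_c) = 0.434 / (1 + 0.109 × 21.1) = 0.434 / 3.300 = 0.1315 g VSS per g BOD₅ removed.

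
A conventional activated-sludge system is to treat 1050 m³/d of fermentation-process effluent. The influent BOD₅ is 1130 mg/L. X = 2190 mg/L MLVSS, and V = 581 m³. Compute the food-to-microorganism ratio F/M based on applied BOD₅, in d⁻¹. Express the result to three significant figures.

Food-to-microorganism ratio F/M = Q S₀ / (V X) = 1050 × 1130 / (581.0 × 2190) = 0.9325 d⁻¹.

F/M ≈ 0.932 d⁻¹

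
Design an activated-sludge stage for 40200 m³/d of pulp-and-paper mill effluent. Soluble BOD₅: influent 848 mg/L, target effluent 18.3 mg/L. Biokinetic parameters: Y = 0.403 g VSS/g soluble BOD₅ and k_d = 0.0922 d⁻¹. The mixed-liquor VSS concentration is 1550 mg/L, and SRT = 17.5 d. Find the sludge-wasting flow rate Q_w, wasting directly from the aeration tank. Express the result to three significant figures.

From the SRT design equation V = Y Q (S₀−S) θ_c / [X (1 + k_d θ_c)] = 0.403 × 40200 × (848 − 18.3) × 17.5 / [1550 × (1 + 0.0922 × 17.5)] = 2.35×10^8 / 4051 = 58068 m³.
For wasting at MLVSS concentration, Q_w = V/θ_c = 58068/17.5 = 3318 m³/d.

Q_w ≈ 3320 m³/d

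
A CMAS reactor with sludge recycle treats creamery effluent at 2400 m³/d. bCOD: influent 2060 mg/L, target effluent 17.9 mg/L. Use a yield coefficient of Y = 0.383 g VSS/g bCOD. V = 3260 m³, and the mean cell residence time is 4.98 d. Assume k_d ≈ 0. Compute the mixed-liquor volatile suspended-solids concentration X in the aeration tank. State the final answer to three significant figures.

X ≈ 2870 mg/L

From V·X = Y·Q·(S₀ − S)·θ_c (decay neglected): X = 0.383 × 2400 × (2060 − 17.9) × 4.98 / 3260 = 2867 mg/L.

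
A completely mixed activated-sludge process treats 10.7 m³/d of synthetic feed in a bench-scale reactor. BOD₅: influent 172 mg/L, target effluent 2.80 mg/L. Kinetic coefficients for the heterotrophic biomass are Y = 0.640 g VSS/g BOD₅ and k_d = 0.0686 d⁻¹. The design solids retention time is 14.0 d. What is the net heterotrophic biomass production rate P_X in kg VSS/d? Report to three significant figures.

Y_obs = Y / (1 + k_d θ_c) = 0.640 / (1 + 0.0686 × 14.0) = 0.640 / 1.960 = 0.3265.
ΔS = 172 − 2.80 = 169.2 mg/L, so the substrate removal rate is 10.7 × 169.2/1000 = 1.810 kg BOD₅/d.
Biomass produced: P_X = Y_obs·Q·ΔS = 0.3265 × 1.810 ≈ 0.5910 kg VSS/d.

P_X ≈ 0.591 kg VSS/d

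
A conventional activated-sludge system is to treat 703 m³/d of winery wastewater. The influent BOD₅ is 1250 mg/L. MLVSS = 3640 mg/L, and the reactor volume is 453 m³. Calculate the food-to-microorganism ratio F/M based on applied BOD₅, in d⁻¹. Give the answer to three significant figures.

Food-to-microorganism ratio F/M = Q S₀ / (V X) = 703 × 1250 / (453.0 × 3640) = 0.5329 d⁻¹.

F/M ≈ 0.533 d⁻¹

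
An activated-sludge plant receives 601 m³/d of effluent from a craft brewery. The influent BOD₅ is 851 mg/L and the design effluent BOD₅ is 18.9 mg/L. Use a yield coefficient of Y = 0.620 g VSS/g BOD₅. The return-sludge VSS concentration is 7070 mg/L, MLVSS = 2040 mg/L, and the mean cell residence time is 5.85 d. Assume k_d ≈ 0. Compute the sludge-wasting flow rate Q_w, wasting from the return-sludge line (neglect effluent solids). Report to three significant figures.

Biomass mass balance (decay neglected): V·X = Y·Q·(S₀ − S)·θ_c, so V = 0.620 × 601 × (851 − 18.9) × 5.85 / 2040 = 889.1 m³.
θ_c = V·X/(Q_w·X_r) when wasting from the recycle, so Q_w = V·X/(θ_c·X_r) = 889.1 × 2040 / (5.85 × 7070) = 43.86 m³/d.

Q_w ≈ 43.9 m³/d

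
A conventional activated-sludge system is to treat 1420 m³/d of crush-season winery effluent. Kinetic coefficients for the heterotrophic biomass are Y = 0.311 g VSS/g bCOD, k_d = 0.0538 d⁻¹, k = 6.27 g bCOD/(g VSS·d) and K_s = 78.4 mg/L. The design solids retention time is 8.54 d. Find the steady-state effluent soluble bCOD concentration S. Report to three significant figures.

S ≈ 7.53 mg/L

From the Monod/SRT balance for a CMAS, S = K_s·(1+k_d θ_c)/[θ_c·(Y k − k_d) − 1] = 78.4 × (1 + 0.0538 × 8.54) / [8.54 × (0.311 × 6.27 − 0.0538) − 1] = 114.4 / 15.19 = 7.531 mg/L.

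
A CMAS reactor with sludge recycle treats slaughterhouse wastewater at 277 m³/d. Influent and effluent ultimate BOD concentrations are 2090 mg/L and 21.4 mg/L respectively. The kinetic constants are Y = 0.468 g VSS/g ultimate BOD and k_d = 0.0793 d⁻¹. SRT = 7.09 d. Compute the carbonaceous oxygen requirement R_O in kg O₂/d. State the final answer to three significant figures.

R_O ≈ 329 kg O₂/d

Correct the yield for decay: Y_obs = Y/(1 + k_d θ_c) = 0.468 / (1 + 0.0793 × 7.09) = 0.468 / 1.562 = 0.2996.
Q·(S₀ − S) = 277 × (2090 − 21.4) × 10⁻³ = 573.0 kg/d removed.
Biomass synthesised: P_X = Y_obs × 573.0 = 171.7 kg VSS/d.
Carbonaceous O₂ demand = substrate oxidised − cell-mass equivalent = 573.0 − 1.42 × 171.7 = 329.3 kg O₂/d.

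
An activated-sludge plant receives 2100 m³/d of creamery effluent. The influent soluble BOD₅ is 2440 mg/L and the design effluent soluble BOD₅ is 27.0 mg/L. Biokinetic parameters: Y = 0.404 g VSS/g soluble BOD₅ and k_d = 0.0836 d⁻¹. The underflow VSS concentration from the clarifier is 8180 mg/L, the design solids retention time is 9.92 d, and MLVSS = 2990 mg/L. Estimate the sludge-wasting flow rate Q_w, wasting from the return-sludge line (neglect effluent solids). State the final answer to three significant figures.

From the SRT design equation V = Y Q (S₀−S) θ_c / [X (1 + k_d θ_c)] = 0.404 × 2100 × (2440 − 27.0) × 9.92 / [2990 × (1 + 0.0836 × 9.92)] = 2.03×10^7 / 5470 = 3713 m³.
Wasting from the return line (neglecting effluent solids): Q_w = V·X / (θ_c·X_r) = 3713 × 2990 / (9.92 × 8180) = 136.8 m³/d.

Q_w ≈ 137 m³/d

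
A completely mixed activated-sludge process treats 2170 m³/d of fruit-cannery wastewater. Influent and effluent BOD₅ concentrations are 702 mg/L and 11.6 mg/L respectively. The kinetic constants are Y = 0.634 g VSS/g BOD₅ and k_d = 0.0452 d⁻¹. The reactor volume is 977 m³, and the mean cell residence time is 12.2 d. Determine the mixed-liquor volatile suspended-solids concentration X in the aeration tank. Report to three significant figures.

X = Y·Q·ΔS·θ_c / [V·(1 + k_d θ_c)] = 0.634 × 2170 × (702 − 11.6) × 12.2 / [977 × (1 + 0.0452 × 12.2)] = 7645 mg/L.

X ≈ 7650 mg/L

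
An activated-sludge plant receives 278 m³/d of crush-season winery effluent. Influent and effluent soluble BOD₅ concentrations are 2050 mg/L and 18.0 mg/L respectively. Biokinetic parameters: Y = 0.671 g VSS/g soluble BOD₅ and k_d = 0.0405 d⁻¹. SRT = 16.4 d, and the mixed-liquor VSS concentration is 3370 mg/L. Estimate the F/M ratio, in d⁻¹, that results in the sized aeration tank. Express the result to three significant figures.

Rearranging the biomass balance for a CMAS with decay, V = Y·Q·ΔS·θ_c / [X·(1+k_d θ_c)] = 0.671 × 278 × (2050 − 18.0) × 16.4 / [3370 × (1 + 0.0405 × 16.4)] = 6.22×10^6 / 5608 = 1108 m³.
Food-to-microorganism ratio F/M = Q S₀ / (V X) = 278 × 2050 / (1108 × 3370) = 0.1526 d⁻¹.

F/M ≈ 0.153 d⁻¹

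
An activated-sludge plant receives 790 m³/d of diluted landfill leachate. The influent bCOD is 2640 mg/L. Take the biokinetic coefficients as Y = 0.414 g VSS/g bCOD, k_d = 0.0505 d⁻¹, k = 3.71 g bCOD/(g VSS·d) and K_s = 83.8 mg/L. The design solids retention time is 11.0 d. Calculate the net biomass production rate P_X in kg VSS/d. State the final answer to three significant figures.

P_X ≈ 553 kg VSS/d

For a completely mixed reactor with recycle the Lawrence–McCarty relation gives S = K_s·(1 + k_d·θ_c) / [θ_c·(Y·k − k_d) − 1] = 83.8 × (1 + 0.0505 × 11.0) / [11.0 × (0.414 × 3.71 − 0.0505) − 1] = 130.4 / 15.34 = 8.498 mg/L.
The observed yield is Y_obs = Y/(1 + k_d·θ_c) = 0.414 / (1 + 0.0505 × 11.0) = 0.414 / 1.555 = 0.2662 g VSS per g bCOD removed.
Substrate removed = Q·(S₀ − S) = 790 m³/d × (2640 − 8.50) g/m³ = 2.08×10^6 g/d = 2079 kg/d.
So the net sludge growth is P_X = 0.2662 × 2079 = 553.3 kg VSS/d.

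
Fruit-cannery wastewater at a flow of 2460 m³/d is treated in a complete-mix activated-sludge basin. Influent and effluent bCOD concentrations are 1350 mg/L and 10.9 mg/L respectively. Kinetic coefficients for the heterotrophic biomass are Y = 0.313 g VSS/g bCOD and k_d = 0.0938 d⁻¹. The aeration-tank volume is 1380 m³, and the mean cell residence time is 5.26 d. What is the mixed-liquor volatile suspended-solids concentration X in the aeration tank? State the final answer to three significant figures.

Solving the biomass balance for X: X = Y Q (S₀−S) θ_c / [V (1+k_d θ_c)] = 0.313 × 2460 × (1350 − 10.9) × 5.26 / [1380 × (1 + 0.0938 × 5.26)] = 2632 mg/L.

X ≈ 2630 mg/L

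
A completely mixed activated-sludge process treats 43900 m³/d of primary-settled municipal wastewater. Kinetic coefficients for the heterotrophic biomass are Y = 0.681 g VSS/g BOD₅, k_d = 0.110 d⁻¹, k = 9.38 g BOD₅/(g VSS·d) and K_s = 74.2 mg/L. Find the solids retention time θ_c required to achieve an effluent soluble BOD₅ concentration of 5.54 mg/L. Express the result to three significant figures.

θ_c ≈ 3.00 d

Specific growth rate at S = 5.54 mg/L: μ = YkS/(K_s+S) = 0.681·9.38·5.54/(74.2+5.54) = 0.4438 d⁻¹.
θ_c = 1/(μ − k_d) = 1/(0.4438 − 0.110) = 1/0.3338 = 2.996 d.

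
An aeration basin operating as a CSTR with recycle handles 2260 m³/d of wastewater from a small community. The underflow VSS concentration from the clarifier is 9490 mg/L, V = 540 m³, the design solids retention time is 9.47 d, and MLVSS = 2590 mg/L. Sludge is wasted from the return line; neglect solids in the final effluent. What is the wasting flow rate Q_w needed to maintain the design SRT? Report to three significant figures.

Q_w ≈ 15.6 m³/d

Q_w = (V·X)/(θ_c X_r) = 540.0 × 2590 / (9.47 × 9490) = 15.56 m³/d.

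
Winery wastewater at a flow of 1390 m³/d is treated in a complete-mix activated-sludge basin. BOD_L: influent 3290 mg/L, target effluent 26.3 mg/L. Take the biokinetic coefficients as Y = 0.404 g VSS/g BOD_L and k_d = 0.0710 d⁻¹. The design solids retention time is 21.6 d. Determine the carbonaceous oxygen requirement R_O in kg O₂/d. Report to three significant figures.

R_O ≈ 3510 kg O₂/d

Observed yield with endogenous decay: Y_obs = Y / (1 + k_d·θ_c) = 0.404 / (1 + 0.0710 × 21.6) = 0.404 / 2.534 = 0.1595 g VSS/g BOD_L.
ΔS = 3290 − 26.3 = 3264 mg/L, so the substrate removal rate is 1390 × 3264/1000 = 4537 kg BOD_L/d.
Net sludge production P_X = 0.1595 × 4537 = 723.4 kg VSS/d.
R_O = Q·ΔS − 1.42 P_X = 4537 − 1027 = 3509 kg O₂/d.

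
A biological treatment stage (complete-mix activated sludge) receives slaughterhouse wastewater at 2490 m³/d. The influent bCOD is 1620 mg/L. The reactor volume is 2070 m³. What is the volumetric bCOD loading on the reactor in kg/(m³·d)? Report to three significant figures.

L_v ≈ 1.95 kg bCOD/(m³·d)

Volumetric loading L_v = Q·S₀ / V = 2490 × 1620 g/m³ / 2070 m³ = 1949 g/(m³·d) = 1.949 kg bCOD/(m³·d).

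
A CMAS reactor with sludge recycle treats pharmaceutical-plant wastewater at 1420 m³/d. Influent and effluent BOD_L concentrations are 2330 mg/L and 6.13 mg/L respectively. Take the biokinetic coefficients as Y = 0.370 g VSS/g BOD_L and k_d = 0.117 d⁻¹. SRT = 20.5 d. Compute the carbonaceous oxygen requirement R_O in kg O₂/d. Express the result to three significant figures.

R_O ≈ 2790 kg O₂/d

Y_obs = Y / (1 + k_d θ_c) = 0.370 / (1 + 0.117 × 20.5) = 0.370 / 3.399 = 0.1089.
Substrate removed = Q·(S₀ − S) = 1420 m³/d × (2330 − 6.13) g/m³ = 3.3×10^6 g/d = 3300 kg/d.
P_X = Y_obs·Q·(S₀ − S) = 0.1089 × 3300 = 359.3 kg VSS/d.
R_O = Q·ΔS − 1.42 P_X = 3300 − 510.2 = 2790 kg O₂/d.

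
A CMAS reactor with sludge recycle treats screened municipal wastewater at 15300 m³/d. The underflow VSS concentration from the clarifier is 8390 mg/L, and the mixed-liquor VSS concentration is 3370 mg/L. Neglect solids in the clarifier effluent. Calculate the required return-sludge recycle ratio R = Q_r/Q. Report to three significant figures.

Solids balance on the clarifier gives (1+R)X = R·X_r, so R = X/(X_r − X) = 3370 / (8390 − 3370) = 0.6713.

R ≈ 0.671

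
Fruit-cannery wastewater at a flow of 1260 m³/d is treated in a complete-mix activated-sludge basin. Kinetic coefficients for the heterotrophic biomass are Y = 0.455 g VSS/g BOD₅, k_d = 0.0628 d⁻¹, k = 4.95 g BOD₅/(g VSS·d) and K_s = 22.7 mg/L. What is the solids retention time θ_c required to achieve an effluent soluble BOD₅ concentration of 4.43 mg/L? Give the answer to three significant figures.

θ_c ≈ 3.28 d

At the target effluent, Y k S/(K_s+S) = 0.455×4.95×4.43/27.13 = 0.3678 d⁻¹.
1/θ_c = 0.3678 − 0.0628 = 0.3050 d⁻¹, so θ_c = 3.279 d.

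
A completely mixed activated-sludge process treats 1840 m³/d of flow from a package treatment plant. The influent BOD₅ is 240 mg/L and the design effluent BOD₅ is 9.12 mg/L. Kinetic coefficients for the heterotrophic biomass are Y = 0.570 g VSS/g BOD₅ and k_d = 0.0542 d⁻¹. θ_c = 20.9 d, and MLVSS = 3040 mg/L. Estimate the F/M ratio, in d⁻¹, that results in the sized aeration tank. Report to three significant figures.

F/M ≈ 0.186 d⁻¹

Rearranging the biomass balance for a CMAS with decay, V = Y·Q·ΔS·θ_c / [X·(1+k_d θ_c)] = 0.570 × 1840 × (240 − 9.12) × 20.9 / [3040 × (1 + 0.0542 × 20.9)] = 5.06×10^6 / 6484 = 780.6 m³.
Food-to-microorganism ratio F/M = Q S₀ / (V X) = 1840 × 240 / (780.6 × 3040) = 0.1861 d⁻¹.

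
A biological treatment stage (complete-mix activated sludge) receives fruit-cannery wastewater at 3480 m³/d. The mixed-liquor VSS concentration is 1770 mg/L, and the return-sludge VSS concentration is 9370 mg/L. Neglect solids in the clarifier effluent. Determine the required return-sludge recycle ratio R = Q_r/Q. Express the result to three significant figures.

R = Q_r/Q = X/(X_r − X) = 1770 / (9370 − 1770) = 0.2329.

R ≈ 0.233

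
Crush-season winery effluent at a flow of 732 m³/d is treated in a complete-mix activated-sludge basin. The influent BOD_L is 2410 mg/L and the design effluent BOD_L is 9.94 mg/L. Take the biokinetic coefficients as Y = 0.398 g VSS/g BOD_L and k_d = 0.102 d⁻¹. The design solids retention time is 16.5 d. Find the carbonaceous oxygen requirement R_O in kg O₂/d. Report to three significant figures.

Y_obs = Y / (1 + k_d θ_c) = 0.398 / (1 + 0.102 × 16.5) = 0.398 / 2.683 = 0.1483.
Mass of BOD_L removed per day: Q(S₀ − S) = 732 × 2400 g/m³ = 1757 kg/d.
Biomass synthesised: P_X = Y_obs × 1757 = 260.6 kg VSS/d.
R_O = Q·(S₀ − S) − 1.42·P_X = 1757 − 1.42 × 260.6 = 1387 kg O₂/d.

R_O ≈ 1390 kg O₂/d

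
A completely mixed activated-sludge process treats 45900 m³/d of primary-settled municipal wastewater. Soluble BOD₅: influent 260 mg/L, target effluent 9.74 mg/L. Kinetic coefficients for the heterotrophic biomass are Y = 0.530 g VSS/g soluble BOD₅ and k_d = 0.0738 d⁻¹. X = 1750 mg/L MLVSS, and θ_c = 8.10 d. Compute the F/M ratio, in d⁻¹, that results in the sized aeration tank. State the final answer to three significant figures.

F/M ≈ 0.387 d⁻¹

Steady-state biomass mass balance: V·X·(1 + k_d·θ_c) = Y·Q·(S₀ − S)·θ_c, so V = 0.530 × 45900 × (260 − 9.74) × 8.10 / [1750 × (1 + 0.0738 × 8.10)] = 4.93×10^7 / 2796 = 17636 m³.
F/M = Q·S₀ / (V·X) = 45900 × 260 / (17636 × 1750) = 0.3867 g soluble BOD₅·(g VSS·d)⁻¹.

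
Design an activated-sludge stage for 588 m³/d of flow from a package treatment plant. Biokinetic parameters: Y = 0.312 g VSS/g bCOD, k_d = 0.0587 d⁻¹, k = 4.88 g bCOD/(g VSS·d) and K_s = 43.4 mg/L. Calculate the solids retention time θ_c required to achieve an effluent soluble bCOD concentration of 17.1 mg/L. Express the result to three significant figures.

θ_c ≈ 2.69 d

From 1/θ_c = Y·k·S/(K_s + S) − k_d: Y·k·S/(K_s+S) = 0.312 × 4.88 × 17.1 / (43.4 + 17.1) = 0.4303 d⁻¹.
Then 1/θ_c = μ − k_d = 0.4303 − 0.0587 = 0.3716 d⁻¹, giving θ_c = 2.691 d.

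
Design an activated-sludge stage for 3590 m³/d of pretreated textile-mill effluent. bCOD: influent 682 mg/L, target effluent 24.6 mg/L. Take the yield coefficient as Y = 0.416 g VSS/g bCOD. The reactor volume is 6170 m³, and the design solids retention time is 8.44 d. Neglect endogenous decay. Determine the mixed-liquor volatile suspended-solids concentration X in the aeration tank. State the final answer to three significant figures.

From V·X = Y·Q·(S₀ − S)·θ_c (decay neglected): X = 0.416 × 3590 × (682 − 24.6) × 8.44 / 6170 = 1343 mg/L.

X ≈ 1340 mg/L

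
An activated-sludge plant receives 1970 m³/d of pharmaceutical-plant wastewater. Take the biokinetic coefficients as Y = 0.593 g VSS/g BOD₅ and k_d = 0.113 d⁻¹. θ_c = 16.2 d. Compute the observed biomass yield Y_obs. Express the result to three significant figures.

Correct the yield for decay: Y_obs = Y/(1 + k_d θ_c) = 0.593 / (1 + 0.113 × 16.2) = 0.593 / 2.831 = 0.2095.

Y_obs ≈ 0.209 g VSS/g BOD₅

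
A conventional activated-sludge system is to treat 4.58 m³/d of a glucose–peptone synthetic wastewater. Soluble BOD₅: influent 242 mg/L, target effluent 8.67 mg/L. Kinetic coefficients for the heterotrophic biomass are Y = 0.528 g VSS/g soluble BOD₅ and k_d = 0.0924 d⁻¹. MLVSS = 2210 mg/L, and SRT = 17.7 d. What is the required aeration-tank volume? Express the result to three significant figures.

V ≈ 1.71 m³

Rearranging the biomass balance for a CMAS with decay, V = Y·Q·ΔS·θ_c / [X·(1+k_d θ_c)] = 0.528 × 4.58 × (242 − 8.67) × 17.7 / [2210 × (1 + 0.0924 × 17.7)] = 9.99×10^3 / 5824 = 1.715 m³.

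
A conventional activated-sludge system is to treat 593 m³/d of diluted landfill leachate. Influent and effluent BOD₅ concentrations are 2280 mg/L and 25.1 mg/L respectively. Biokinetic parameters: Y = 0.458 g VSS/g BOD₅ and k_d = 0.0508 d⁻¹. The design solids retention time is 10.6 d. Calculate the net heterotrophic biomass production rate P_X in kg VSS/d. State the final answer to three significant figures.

Observed yield with endogenous decay: Y_obs = Y / (1 + k_d·θ_c) = 0.458 / (1 + 0.0508 × 10.6) = 0.458 / 1.538 = 0.2977 g VSS/g BOD₅.
Q·(S₀ − S) = 593 × (2280 − 25.1) × 10⁻³ = 1337 kg/d removed.
Biomass produced: P_X = Y_obs·Q·ΔS = 0.2977 × 1337 ≈ 398.1 kg VSS/d.

P_X ≈ 398 kg VSS/d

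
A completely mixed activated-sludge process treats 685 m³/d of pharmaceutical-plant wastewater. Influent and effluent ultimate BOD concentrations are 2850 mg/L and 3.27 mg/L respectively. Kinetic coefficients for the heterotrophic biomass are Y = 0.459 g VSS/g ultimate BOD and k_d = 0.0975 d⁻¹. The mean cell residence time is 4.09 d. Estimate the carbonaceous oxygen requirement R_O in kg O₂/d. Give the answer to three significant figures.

Y_obs = Y / (1 + k_d θ_c) = 0.459 / (1 + 0.0975 × 4.09) = 0.459 / 1.399 = 0.3281.
Mass of ultimate BOD removed per day: Q(S₀ − S) = 685 × 2847 g/m³ = 1950 kg/d.
P_X = Y_obs·Q·(S₀ − S) = 0.3281 × 1950 = 639.9 kg VSS/d.
R_O = Q·ΔS − 1.42 P_X = 1950 − 908.6 = 1041 kg O₂/d.

R_O ≈ 1040 kg O₂/d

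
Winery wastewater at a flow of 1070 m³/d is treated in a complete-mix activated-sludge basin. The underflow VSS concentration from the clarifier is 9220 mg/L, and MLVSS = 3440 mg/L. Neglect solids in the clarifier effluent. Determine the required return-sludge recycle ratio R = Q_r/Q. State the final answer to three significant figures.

R ≈ 0.595

R = Q_r/Q = X/(X_r − X) = 3440 / (9220 − 3440) = 0.5952.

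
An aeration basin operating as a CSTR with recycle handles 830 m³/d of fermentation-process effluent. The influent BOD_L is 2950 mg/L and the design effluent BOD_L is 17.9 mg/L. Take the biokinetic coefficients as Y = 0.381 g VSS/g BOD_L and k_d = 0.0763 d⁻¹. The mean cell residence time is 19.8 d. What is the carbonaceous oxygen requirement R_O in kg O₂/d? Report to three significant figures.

R_O ≈ 1910 kg O₂/d

Observed yield with endogenous decay: Y_obs = Y / (1 + k_d·θ_c) = 0.381 / (1 + 0.0763 × 19.8) = 0.381 / 2.511 = 0.1517 g VSS/g BOD_L.
ΔS = 2950 − 17.9 = 2932 mg/L, so the substrate removal rate is 830 × 2932/1000 = 2434 kg BOD_L/d.
P_X = Y_obs·Q·(S₀ − S) = 0.1517 × 2434 = 369.3 kg VSS/d.
R_O = Q·ΔS − 1.42 P_X = 2434 − 524.4 = 1909 kg O₂/d.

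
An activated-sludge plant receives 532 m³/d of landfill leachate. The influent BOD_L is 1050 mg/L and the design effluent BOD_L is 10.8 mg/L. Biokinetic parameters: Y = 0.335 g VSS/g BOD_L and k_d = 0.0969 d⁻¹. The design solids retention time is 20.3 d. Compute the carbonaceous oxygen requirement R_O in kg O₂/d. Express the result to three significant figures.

Observed yield with endogenous decay: Y_obs = Y / (1 + k_d·θ_c) = 0.335 / (1 + 0.0969 × 20.3) = 0.335 / 2.967 = 0.1129 g VSS/g BOD_L.
Mass of BOD_L removed per day: Q(S₀ − S) = 532 × 1039 g/m³ = 552.9 kg/d.
Biomass synthesised: P_X = Y_obs × 552.9 = 62.42 kg VSS/d.
Carbonaceous O₂ demand = substrate oxidised − cell-mass equivalent = 552.9 − 1.42 × 62.42 = 464.2 kg O₂/d.

R_O ≈ 464 kg O₂/d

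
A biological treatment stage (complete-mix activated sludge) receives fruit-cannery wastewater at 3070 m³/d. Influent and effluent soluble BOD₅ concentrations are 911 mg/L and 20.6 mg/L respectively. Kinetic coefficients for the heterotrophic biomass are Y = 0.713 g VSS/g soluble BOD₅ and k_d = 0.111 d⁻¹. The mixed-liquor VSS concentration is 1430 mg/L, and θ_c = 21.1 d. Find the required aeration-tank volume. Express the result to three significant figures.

Rearranging the biomass balance for a CMAS with decay, V = Y·Q·ΔS·θ_c / [X·(1+k_d θ_c)] = 0.713 × 3070 × (911 − 20.6) × 21.1 / [1430 × (1 + 0.111 × 21.1)] = 4.11×10^7 / 4779 = 8605 m³.

V ≈ 8600 m³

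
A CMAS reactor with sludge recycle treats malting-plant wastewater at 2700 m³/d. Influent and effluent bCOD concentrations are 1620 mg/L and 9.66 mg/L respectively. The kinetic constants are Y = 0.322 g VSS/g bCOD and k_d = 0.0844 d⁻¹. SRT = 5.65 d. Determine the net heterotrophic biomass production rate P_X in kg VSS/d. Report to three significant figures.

The observed yield is Y_obs = Y/(1 + k_d·θ_c) = 0.322 / (1 + 0.0844 × 5.65) = 0.322 / 1.477 = 0.2180 g VSS per g bCOD removed.
Substrate removed = Q·(S₀ − S) = 2700 m³/d × (1620 − 9.66) g/m³ = 4.35×10^6 g/d = 4348 kg/d.
Net biomass production P_X = Y_obs × Q·(S₀ − S) = 0.2180 × 4348 = 948.0 kg VSS/d.

P_X ≈ 948 kg VSS/d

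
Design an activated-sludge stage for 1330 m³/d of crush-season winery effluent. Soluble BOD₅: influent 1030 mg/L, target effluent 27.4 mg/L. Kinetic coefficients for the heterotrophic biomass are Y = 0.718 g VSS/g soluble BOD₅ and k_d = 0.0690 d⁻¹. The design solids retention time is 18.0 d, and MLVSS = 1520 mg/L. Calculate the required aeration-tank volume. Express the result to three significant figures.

V ≈ 5060 m³

Rearranging the biomass balance for a CMAS with decay, V = Y·Q·ΔS·θ_c / [X·(1+k_d θ_c)] = 0.718 × 1330 × (1030 − 27.4) × 18.0 / [1520 × (1 + 0.0690 × 18.0)] = 1.72×10^7 / 3408 = 5057 m³.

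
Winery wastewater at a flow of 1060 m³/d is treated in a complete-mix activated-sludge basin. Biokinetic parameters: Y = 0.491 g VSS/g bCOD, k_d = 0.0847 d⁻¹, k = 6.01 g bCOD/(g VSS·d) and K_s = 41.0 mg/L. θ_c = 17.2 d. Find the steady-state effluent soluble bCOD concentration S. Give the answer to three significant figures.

From the Monod/SRT balance for a CMAS, S = K_s·(1+k_d θ_c)/[θ_c·(Y k − k_d) − 1] = 41.0 × (1 + 0.0847 × 17.2) / [17.2 × (0.491 × 6.01 − 0.0847) − 1] = 100.7 / 48.30 = 2.086 mg/L.

S ≈ 2.09 mg/L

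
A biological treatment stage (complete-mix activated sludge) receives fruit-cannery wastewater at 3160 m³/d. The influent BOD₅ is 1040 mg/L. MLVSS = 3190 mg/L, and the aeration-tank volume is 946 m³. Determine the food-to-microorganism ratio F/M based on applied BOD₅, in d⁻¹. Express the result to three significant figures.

F/M ≈ 1.09 d⁻¹

Food-to-microorganism ratio F/M = Q S₀ / (V X) = 3160 × 1040 / (946.0 × 3190) = 1.089 d⁻¹.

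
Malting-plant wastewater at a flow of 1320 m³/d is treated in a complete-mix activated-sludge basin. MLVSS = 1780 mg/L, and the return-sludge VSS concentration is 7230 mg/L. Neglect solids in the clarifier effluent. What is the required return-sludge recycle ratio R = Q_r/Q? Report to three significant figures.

R = Q_r/Q = X/(X_r − X) = 1780 / (7230 − 1780) = 0.3266.

R ≈ 0.327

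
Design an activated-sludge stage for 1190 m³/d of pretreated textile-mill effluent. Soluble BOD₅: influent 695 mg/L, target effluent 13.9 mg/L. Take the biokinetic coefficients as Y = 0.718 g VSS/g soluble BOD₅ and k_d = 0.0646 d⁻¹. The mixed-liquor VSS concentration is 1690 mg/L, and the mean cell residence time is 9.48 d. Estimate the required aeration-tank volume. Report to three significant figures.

From the SRT design equation V = Y Q (S₀−S) θ_c / [X (1 + k_d θ_c)] = 0.718 × 1190 × (695 − 13.9) × 9.48 / [1690 × (1 + 0.0646 × 9.48)] = 5.52×10^6 / 2725 = 2025 m³.

V ≈ 2020 m³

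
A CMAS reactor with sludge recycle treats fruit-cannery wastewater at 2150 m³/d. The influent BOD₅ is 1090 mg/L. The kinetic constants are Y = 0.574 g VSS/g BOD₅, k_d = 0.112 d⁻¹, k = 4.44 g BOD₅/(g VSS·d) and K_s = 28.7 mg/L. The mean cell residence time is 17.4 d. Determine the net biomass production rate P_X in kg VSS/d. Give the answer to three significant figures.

P_X ≈ 455 kg VSS/d

Effluent substrate depends only on kinetics and SRT: S = K_s(1 + k_d θ_c) / [θ_c(Yk − k_d) − 1] = 28.7 × (1 + 0.112 × 17.4) / [17.4 × (0.574 × 4.44 − 0.112) − 1] = 84.63 / 41.40 = 2.044 mg/L.
Correct the yield for decay: Y_obs = Y/(1 + k_d θ_c) = 0.574 / (1 + 0.112 × 17.4) = 0.574 / 2.949 = 0.1947.
ΔS = 1090 − 2.04 = 1088 mg/L, so the substrate removal rate is 2150 × 1088/1000 = 2339 kg BOD₅/d.
Net biomass production P_X = Y_obs × Q·(S₀ − S) = 0.1947 × 2339 = 455.3 kg VSS/d.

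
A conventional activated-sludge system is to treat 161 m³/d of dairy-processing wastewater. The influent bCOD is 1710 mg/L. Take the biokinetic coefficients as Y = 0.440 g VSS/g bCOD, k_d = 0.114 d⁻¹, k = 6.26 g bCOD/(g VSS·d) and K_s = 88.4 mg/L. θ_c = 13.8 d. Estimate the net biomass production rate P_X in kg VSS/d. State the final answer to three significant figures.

P_X ≈ 46.9 kg VSS/d

Effluent substrate depends only on kinetics and SRT: S = K_s(1 + k_d θ_c) / [θ_c(Yk − k_d) − 1] = 88.4 × (1 + 0.114 × 13.8) / [13.8 × (0.440 × 6.26 − 0.114) − 1] = 227.5 / 35.44 = 6.419 mg/L.
The observed yield is Y_obs = Y/(1 + k_d·θ_c) = 0.440 / (1 + 0.114 × 13.8) = 0.440 / 2.573 = 0.1710 g VSS per g bCOD removed.
Mass of bCOD removed per day: Q(S₀ − S) = 161 × 1704 g/m³ = 274.3 kg/d.
Net biomass production P_X = Y_obs × Q·(S₀ − S) = 0.1710 × 274.3 = 46.90 kg VSS/d.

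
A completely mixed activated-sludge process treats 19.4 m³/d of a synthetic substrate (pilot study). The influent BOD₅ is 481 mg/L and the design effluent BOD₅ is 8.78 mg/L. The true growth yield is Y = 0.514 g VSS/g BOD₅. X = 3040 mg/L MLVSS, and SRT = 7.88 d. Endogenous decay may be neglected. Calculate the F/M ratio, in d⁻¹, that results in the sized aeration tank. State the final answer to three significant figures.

With k_d = 0 the design equation reduces to V = Y Q (S₀−S) θ_c / X = 0.514 × 19.4 × (481 − 8.78) × 7.88 / 3040 = 12.21 m³.
Food-to-microorganism ratio F/M = Q S₀ / (V X) = 19.4 × 481 / (12.21 × 3040) = 0.2515 d⁻¹.

F/M ≈ 0.251 d⁻¹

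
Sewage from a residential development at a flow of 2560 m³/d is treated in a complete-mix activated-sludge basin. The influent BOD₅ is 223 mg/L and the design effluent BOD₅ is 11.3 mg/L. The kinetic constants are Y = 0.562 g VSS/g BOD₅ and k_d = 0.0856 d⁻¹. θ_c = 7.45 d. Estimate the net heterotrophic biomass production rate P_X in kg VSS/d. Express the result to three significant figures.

P_X ≈ 186 kg VSS/d

The observed yield is Y_obs = Y/(1 + k_d·θ_c) = 0.562 / (1 + 0.0856 × 7.45) = 0.562 / 1.638 = 0.3432 g VSS per g BOD₅ removed.
Q·(S₀ − S) = 2560 × (223 − 11.3) × 10⁻³ = 542.0 kg/d removed.
So the net sludge growth is P_X = 0.3432 × 542.0 = 186.0 kg VSS/d.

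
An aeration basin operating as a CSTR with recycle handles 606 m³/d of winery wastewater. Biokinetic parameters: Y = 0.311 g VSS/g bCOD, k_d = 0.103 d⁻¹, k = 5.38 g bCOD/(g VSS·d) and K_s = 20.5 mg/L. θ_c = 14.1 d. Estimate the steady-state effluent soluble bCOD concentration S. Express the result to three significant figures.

From the Monod/SRT balance for a CMAS, S = K_s·(1+k_d θ_c)/[θ_c·(Y k − k_d) − 1] = 20.5 × (1 + 0.103 × 14.1) / [14.1 × (0.311 × 5.38 − 0.103) − 1] = 50.27 / 21.14 = 2.378 mg/L.

S ≈ 2.38 mg/L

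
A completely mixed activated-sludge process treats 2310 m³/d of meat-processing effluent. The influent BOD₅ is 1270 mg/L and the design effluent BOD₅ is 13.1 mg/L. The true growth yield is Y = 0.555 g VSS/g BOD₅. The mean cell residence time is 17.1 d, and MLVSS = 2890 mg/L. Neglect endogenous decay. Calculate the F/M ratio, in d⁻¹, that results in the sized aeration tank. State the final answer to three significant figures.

V·X = Y·Q·ΔS·θ_c gives V = 0.555 × 2310 × (1270 − 13.1) × 17.1 / 2890 = 9535 m³.
Food-to-microorganism ratio F/M = Q S₀ / (V X) = 2310 × 1270 / (9535 × 2890) = 0.1065 d⁻¹.

F/M ≈ 0.106 d⁻¹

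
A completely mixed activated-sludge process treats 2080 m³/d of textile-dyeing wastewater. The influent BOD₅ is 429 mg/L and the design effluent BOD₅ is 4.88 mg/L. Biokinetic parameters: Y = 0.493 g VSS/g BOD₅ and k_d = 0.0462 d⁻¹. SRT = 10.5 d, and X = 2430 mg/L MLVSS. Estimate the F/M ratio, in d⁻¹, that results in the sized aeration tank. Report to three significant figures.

Steady-state biomass mass balance: V·X·(1 + k_d·θ_c) = Y·Q·(S₀ − S)·θ_c, so V = 0.493 × 2080 × (429 − 4.88) × 10.5 / [2430 × (1 + 0.0462 × 10.5)] = 4.57×10^6 / 3609 = 1265 m³.
F/M = applied load / biomass = Q·S₀/(V·X) = 2080 × 429 / (1265 × 2430) = 0.2902 d⁻¹.

F/M ≈ 0.290 d⁻¹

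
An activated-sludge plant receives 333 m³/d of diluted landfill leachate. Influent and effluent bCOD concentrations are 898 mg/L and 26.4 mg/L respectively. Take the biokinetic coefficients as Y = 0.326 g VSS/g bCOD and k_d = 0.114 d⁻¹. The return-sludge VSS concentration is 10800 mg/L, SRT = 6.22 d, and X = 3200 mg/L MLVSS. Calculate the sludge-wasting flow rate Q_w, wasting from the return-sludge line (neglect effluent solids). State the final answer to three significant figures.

Steady-state biomass mass balance: V·X·(1 + k_d·θ_c) = Y·Q·(S₀ − S)·θ_c, so V = 0.326 × 333 × (898 − 26.4) × 6.22 / [3200 × (1 + 0.114 × 6.22)] = 5.89×10^5 / 5469 = 107.6 m³.
Wasting from the return line (neglecting effluent solids): Q_w = V·X / (θ_c·X_r) = 107.6 × 3200 / (6.22 × 10800) = 5.126 m³/d.

Q_w ≈ 5.13 m³/d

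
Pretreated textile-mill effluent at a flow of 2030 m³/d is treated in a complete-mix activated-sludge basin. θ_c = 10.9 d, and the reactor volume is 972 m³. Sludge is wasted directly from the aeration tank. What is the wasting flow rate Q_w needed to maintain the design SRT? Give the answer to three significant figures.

Wasting from the aeration tank: Q_w = V / θ_c = 972.0 / 10.9 = 89.17 m³/d.

Q_w ≈ 89.2 m³/d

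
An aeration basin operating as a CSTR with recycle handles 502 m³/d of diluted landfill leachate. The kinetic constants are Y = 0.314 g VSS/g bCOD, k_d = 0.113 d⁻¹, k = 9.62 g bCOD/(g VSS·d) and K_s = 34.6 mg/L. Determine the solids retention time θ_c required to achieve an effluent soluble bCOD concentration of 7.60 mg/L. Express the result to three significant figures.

Specific growth rate at S = 7.60 mg/L: μ = YkS/(K_s+S) = 0.314·9.62·7.60/(34.6+7.60) = 0.5440 d⁻¹.
θ_c = 1/(μ − k_d) = 1/(0.5440 − 0.113) = 1/0.4310 = 2.320 d.

θ_c ≈ 2.32 d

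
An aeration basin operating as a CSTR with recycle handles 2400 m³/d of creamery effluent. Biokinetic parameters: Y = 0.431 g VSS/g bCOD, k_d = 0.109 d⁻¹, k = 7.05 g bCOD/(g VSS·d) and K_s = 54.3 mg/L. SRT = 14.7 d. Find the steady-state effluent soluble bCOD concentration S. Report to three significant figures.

S ≈ 3.36 mg/L

For a completely mixed reactor with recycle the Lawrence–McCarty relation gives S = K_s·(1 + k_d·θ_c) / [θ_c·(Y·k − k_d) − 1] = 54.3 × (1 + 0.109 × 14.7) / [14.7 × (0.431 × 7.05 − 0.109) − 1] = 141.3 / 42.06 = 3.359 mg/L.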